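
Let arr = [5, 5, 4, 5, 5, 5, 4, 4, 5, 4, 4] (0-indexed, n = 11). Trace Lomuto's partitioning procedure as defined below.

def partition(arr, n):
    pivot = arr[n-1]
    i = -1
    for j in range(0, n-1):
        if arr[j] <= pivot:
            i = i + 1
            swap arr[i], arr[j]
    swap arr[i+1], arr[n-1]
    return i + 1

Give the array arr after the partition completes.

pivot = arr[10] = 4; i = -1
j=0: arr[0]=5 > 4 → no swap
j=1: arr[1]=5 > 4 → no swap
j=2: arr[2]=4 ≤ 4 → i=0, swap arr[0],arr[2] → [4, 5, 5, 5, 5, 5, 4, 4, 5, 4, 4]
j=3: arr[3]=5 > 4 → no swap
j=4: arr[4]=5 > 4 → no swap
j=5: arr[5]=5 > 4 → no swap
j=6: arr[6]=4 ≤ 4 → i=1, swap arr[1],arr[6] → [4, 4, 5, 5, 5, 5, 5, 4, 5, 4, 4]
j=7: arr[7]=4 ≤ 4 → i=2, swap arr[2],arr[7] → [4, 4, 4, 5, 5, 5, 5, 5, 5, 4, 4]
j=8: arr[8]=5 > 4 → no swap
j=9: arr[9]=4 ≤ 4 → i=3, swap arr[3],arr[9] → [4, 4, 4, 4, 5, 5, 5, 5, 5, 5, 4]
final swap arr[4],arr[10] → [4, 4, 4, 4, 4, 5, 5, 5, 5, 5, 5]; return 4

[4, 4, 4, 4, 4, 5, 5, 5, 5, 5, 5]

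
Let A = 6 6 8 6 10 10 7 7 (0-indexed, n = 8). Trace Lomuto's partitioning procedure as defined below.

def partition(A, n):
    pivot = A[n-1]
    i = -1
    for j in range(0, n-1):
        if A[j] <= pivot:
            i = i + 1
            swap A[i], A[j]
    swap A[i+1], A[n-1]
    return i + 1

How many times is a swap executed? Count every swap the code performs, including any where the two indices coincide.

5

pivot = A[7] = 7; i = -1
j=0: A[0]=6 ≤ 7 → i=0, swap A[0],A[0] (no change) → 6 6 8 6 10 10 7 7
j=1: A[1]=6 ≤ 7 → i=1, swap A[1],A[1] (no change) → 6 6 8 6 10 10 7 7
j=2: A[2]=8 > 7 → no swap
j=3: A[3]=6 ≤ 7 → i=2, swap A[2],A[3] → 6 6 6 8 10 10 7 7
j=4: A[4]=10 > 7 → no swap
j=5: A[5]=10 > 7 → no swap
j=6: A[6]=7 ≤ 7 → i=3, swap A[3],A[6] → 6 6 6 7 10 10 8 7
final swap A[4],A[7] → 6 6 6 7 7 10 8 10; return 4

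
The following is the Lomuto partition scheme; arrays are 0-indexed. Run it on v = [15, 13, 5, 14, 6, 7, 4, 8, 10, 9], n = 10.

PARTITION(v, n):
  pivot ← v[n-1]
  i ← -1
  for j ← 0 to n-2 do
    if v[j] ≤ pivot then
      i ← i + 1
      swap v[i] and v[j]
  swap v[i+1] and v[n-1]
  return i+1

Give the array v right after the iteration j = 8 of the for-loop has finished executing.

pivot = v[9] = 9; i = -1
j=0: v[0]=15 > 9 → no swap
j=1: v[1]=13 > 9 → no swap
j=2: v[2]=5 ≤ 9 → i=0, swap v[0],v[2] → [5, 13, 15, 14, 6, 7, 4, 8, 10, 9]
j=3: v[3]=14 > 9 → no swap
j=4: v[4]=6 ≤ 9 → i=1, swap v[1],v[4] → [5, 6, 15, 14, 13, 7, 4, 8, 10, 9]
j=5: v[5]=7 ≤ 9 → i=2, swap v[2],v[5] → [5, 6, 7, 14, 13, 15, 4, 8, 10, 9]
j=6: v[6]=4 ≤ 9 → i=3, swap v[3],v[6] → [5, 6, 7, 4, 13, 15, 14, 8, 10, 9]
j=7: v[7]=8 ≤ 9 → i=4, swap v[4],v[7] → [5, 6, 7, 4, 8, 15, 14, 13, 10, 9]
j=8: v[8]=10 > 9 → no swap
(after j=8) v = [5, 6, 7, 4, 8, 15, 14, 13, 10, 9]

[5, 6, 7, 4, 8, 15, 14, 13, 10, 9]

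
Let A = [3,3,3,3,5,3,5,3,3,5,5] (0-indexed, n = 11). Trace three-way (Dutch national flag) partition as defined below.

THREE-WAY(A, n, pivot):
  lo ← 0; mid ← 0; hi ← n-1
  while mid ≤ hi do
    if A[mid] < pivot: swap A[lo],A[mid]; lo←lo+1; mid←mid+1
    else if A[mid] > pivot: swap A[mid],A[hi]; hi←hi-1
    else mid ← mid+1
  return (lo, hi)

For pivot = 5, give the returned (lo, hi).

(7, 10)

lo=0 mid=0 hi=10
3<5: swap(0,0), lo=1 mid=1 ⇒ [3,3,3,3,5,3,5,3,3,5,5]
3<5: swap(1,1), lo=2 mid=2 ⇒ [3,3,3,3,5,3,5,3,3,5,5]
3<5: swap(2,2), lo=3 mid=3 ⇒ [3,3,3,3,5,3,5,3,3,5,5]
3<5: swap(3,3), lo=4 mid=4 ⇒ [3,3,3,3,5,3,5,3,3,5,5]
5=5: mid=5
3<5: swap(4,5), lo=5 mid=6 ⇒ [3,3,3,3,3,5,5,3,3,5,5]
5=5: mid=7
3<5: swap(5,7), lo=6 mid=8 ⇒ [3,3,3,3,3,3,5,5,3,5,5]
3<5: swap(6,8), lo=7 mid=9 ⇒ [3,3,3,3,3,3,3,5,5,5,5]
5=5: mid=10
5=5: mid=11
done. lo=7 hi=10; A=[3,3,3,3,3,3,3,5,5,5,5]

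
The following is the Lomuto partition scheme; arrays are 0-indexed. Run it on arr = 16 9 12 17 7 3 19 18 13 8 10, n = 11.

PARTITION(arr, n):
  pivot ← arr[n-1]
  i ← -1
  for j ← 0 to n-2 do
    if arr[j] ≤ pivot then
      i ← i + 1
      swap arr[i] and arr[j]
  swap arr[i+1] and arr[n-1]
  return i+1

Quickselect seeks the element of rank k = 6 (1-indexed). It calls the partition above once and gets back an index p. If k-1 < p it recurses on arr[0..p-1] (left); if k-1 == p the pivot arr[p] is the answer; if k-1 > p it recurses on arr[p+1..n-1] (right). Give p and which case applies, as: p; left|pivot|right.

4; right

pivot = arr[10] = 10; i = -1
j=0: arr[0]=16 > 10 → no swap
j=1: arr[1]=9 ≤ 10 → i=0, swap arr[0],arr[1] → 9 16 12 17 7 3 19 18 13 8 10
j=2: arr[2]=12 > 10 → no swap
j=3: arr[3]=17 > 10 → no swap
j=4: arr[4]=7 ≤ 10 → i=1, swap arr[1],arr[4] → 9 7 12 17 16 3 19 18 13 8 10
j=5: arr[5]=3 ≤ 10 → i=2, swap arr[2],arr[5] → 9 7 3 17 16 12 19 18 13 8 10
j=6: arr[6]=19 > 10 → no swap
j=7: arr[7]=18 > 10 → no swap
j=8: arr[8]=13 > 10 → no swap
j=9: arr[9]=8 ≤ 10 → i=3, swap arr[3],arr[9] → 9 7 3 8 16 12 19 18 13 17 10
final swap arr[4],arr[10] → 9 7 3 8 10 12 19 18 13 17 16; return 4
p = 4; k-1 = 5 > 4 ⇒ right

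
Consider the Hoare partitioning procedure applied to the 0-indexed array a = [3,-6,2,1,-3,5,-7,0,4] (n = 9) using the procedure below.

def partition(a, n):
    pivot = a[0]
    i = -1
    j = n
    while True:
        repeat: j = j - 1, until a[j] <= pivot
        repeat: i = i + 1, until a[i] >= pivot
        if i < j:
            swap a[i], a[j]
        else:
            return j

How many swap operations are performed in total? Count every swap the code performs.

2

pivot=3
j stops at 7 (0), i stops at 0 (3); swap ⇒ [0,-6,2,1,-3,5,-7,3,4]
j stops at 6 (-7), i stops at 5 (5); swap ⇒ [0,-6,2,1,-3,-7,5,3,4]
j stops at 5, i stops at 6; i≥j ⇒ return 5. a=[0,-6,2,1,-3,-7,5,3,4]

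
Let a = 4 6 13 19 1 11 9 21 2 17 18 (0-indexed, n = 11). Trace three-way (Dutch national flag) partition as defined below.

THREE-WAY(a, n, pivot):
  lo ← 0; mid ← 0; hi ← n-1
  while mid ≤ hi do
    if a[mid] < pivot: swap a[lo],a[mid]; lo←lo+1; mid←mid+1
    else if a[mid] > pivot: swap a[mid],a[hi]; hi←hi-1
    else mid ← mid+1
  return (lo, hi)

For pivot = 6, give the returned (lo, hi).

(3, 3)

pivot = 6; lo=0, mid=0, hi=10
a[mid]=4<6: swap a[0],a[0]; lo=1,mid=1 → 4 6 13 19 1 11 9 21 2 17 18
a[mid]=6=6: mid=2
a[mid]=13>6: swap a[2],a[10]; hi=9 → 4 6 18 19 1 11 9 21 2 17 13
a[mid]=18>6: swap a[2],a[9]; hi=8 → 4 6 17 19 1 11 9 21 2 18 13
a[mid]=17>6: swap a[2],a[8]; hi=7 → 4 6 2 19 1 11 9 21 17 18 13
a[mid]=2<6: swap a[1],a[2]; lo=2,mid=3 → 4 2 6 19 1 11 9 21 17 18 13
a[mid]=19>6: swap a[3],a[7]; hi=6 → 4 2 6 21 1 11 9 19 17 18 13
a[mid]=21>6: swap a[3],a[6]; hi=5 → 4 2 6 9 1 11 21 19 17 18 13
a[mid]=9>6: swap a[3],a[5]; hi=4 → 4 2 6 11 1 9 21 19 17 18 13
a[mid]=11>6: swap a[3],a[4]; hi=3 → 4 2 6 1 11 9 21 19 17 18 13
a[mid]=1<6: swap a[2],a[3]; lo=3,mid=4 → 4 2 1 6 11 9 21 19 17 18 13
end: lo=3, hi=3; a = 4 2 1 6 11 9 21 19 17 18 13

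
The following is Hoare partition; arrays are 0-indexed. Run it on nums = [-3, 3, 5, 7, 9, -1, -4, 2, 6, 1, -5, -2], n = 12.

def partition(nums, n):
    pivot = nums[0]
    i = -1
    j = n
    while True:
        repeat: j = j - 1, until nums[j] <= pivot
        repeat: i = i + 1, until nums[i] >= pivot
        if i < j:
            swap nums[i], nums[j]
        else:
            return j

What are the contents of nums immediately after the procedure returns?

[-5, -4, 5, 7, 9, -1, 3, 2, 6, 1, -3, -2]

pivot=-3
j stops at 10 (-5), i stops at 0 (-3); swap ⇒ [-5, 3, 5, 7, 9, -1, -4, 2, 6, 1, -3, -2]
j stops at 6 (-4), i stops at 1 (3); swap ⇒ [-5, -4, 5, 7, 9, -1, 3, 2, 6, 1, -3, -2]
j stops at 1, i stops at 2; i≥j ⇒ return 1. nums=[-5, -4, 5, 7, 9, -1, 3, 2, 6, 1, -3, -2]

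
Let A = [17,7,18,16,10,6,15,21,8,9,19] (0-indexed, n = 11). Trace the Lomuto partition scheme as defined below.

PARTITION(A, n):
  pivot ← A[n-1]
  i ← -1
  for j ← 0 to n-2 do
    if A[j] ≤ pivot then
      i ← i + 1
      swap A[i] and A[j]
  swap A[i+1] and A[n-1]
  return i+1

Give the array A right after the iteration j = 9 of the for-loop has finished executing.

[17,7,18,16,10,6,15,8,9,21,19]

pivot = A[10] = 19; i = -1
j=0: A[0]=17 ≤ 19 → i=0, swap A[0],A[0] (no change) → [17,7,18,16,10,6,15,21,8,9,19]
j=1: A[1]=7 ≤ 19 → i=1, swap A[1],A[1] (no change) → [17,7,18,16,10,6,15,21,8,9,19]
j=2: A[2]=18 ≤ 19 → i=2, swap A[2],A[2] (no change) → [17,7,18,16,10,6,15,21,8,9,19]
j=3: A[3]=16 ≤ 19 → i=3, swap A[3],A[3] (no change) → [17,7,18,16,10,6,15,21,8,9,19]
j=4: A[4]=10 ≤ 19 → i=4, swap A[4],A[4] (no change) → [17,7,18,16,10,6,15,21,8,9,19]
j=5: A[5]=6 ≤ 19 → i=5, swap A[5],A[5] (no change) → [17,7,18,16,10,6,15,21,8,9,19]
j=6: A[6]=15 ≤ 19 → i=6, swap A[6],A[6] (no change) → [17,7,18,16,10,6,15,21,8,9,19]
j=7: A[7]=21 > 19 → no swap
j=8: A[8]=8 ≤ 19 → i=7, swap A[7],A[8] → [17,7,18,16,10,6,15,8,21,9,19]
j=9: A[9]=9 ≤ 19 → i=8, swap A[8],A[9] → [17,7,18,16,10,6,15,8,9,21,19]
(after j=9) A = [17,7,18,16,10,6,15,8,9,21,19]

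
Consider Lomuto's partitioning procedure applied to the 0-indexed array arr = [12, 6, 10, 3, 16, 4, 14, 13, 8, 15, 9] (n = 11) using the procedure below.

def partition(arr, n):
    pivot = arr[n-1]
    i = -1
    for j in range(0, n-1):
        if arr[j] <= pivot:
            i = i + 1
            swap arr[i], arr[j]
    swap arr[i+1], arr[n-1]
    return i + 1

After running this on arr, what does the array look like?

[6, 3, 4, 8, 9, 10, 14, 13, 12, 15, 16]

pivot=9, i=-1
j=0: 12>9, skip
j=1: 6≤9, i=0, swap(0,1) ⇒ [6, 12, 10, 3, 16, 4, 14, 13, 8, 15, 9]
j=2: 10>9, skip
j=3: 3≤9, i=1, swap(1,3) ⇒ [6, 3, 10, 12, 16, 4, 14, 13, 8, 15, 9]
j=4: 16>9, skip
j=5: 4≤9, i=2, swap(2,5) ⇒ [6, 3, 4, 12, 16, 10, 14, 13, 8, 15, 9]
j=6: 14>9, skip
j=7: 13>9, skip
j=8: 8≤9, i=3, swap(3,8) ⇒ [6, 3, 4, 8, 16, 10, 14, 13, 12, 15, 9]
j=9: 15>9, skip
swap(4,10) ⇒ [6, 3, 4, 8, 9, 10, 14, 13, 12, 15, 16]; return 4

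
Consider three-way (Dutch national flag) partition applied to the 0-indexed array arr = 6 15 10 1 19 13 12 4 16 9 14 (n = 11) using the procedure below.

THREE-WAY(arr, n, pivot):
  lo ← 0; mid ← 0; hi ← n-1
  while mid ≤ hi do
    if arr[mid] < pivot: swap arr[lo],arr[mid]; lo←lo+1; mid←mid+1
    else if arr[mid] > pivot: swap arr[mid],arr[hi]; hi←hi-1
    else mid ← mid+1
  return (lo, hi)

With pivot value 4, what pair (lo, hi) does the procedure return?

(1, 1)

pivot = 4; lo=0, mid=0, hi=10
arr[mid]=6>4: swap arr[0],arr[10]; hi=9 → 14 15 10 1 19 13 12 4 16 9 6
arr[mid]=14>4: swap arr[0],arr[9]; hi=8 → 9 15 10 1 19 13 12 4 16 14 6
arr[mid]=9>4: swap arr[0],arr[8]; hi=7 → 16 15 10 1 19 13 12 4 9 14 6
arr[mid]=16>4: swap arr[0],arr[7]; hi=6 → 4 15 10 1 19 13 12 16 9 14 6
arr[mid]=4=4: mid=1
arr[mid]=15>4: swap arr[1],arr[6]; hi=5 → 4 12 10 1 19 13 15 16 9 14 6
arr[mid]=12>4: swap arr[1],arr[5]; hi=4 → 4 13 10 1 19 12 15 16 9 14 6
arr[mid]=13>4: swap arr[1],arr[4]; hi=3 → 4 19 10 1 13 12 15 16 9 14 6
arr[mid]=19>4: swap arr[1],arr[3]; hi=2 → 4 1 10 19 13 12 15 16 9 14 6
arr[mid]=1<4: swap arr[0],arr[1]; lo=1,mid=2 → 1 4 10 19 13 12 15 16 9 14 6
arr[mid]=10>4: swap arr[2],arr[2]; hi=1 → 1 4 10 19 13 12 15 16 9 14 6
end: lo=1, hi=1; arr = 1 4 10 19 13 12 15 16 9 14 6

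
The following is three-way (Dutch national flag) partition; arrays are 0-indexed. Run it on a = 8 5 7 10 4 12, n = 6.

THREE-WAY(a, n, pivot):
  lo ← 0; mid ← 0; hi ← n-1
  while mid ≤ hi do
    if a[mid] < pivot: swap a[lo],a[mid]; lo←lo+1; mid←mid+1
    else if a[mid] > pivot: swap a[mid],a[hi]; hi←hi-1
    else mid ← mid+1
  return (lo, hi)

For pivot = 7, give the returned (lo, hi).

(2, 2)

lo=0 mid=0 hi=5
8>7: swap(0,5), hi=4 ⇒ 12 5 7 10 4 8
12>7: swap(0,4), hi=3 ⇒ 4 5 7 10 12 8
4<7: swap(0,0), lo=1 mid=1 ⇒ 4 5 7 10 12 8
5<7: swap(1,1), lo=2 mid=2 ⇒ 4 5 7 10 12 8
7=7: mid=3
10>7: swap(3,3), hi=2 ⇒ 4 5 7 10 12 8
done. lo=2 hi=2; a=4 5 7 10 12 8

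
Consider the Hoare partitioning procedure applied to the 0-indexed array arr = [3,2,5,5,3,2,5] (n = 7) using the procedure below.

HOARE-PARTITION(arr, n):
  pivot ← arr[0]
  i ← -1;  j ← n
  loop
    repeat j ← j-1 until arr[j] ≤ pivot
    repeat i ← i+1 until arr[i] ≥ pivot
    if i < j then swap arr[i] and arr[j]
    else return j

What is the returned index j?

2

pivot = arr[0] = 3; i = -1, j = 7
j→5 (arr[5]=2≤3), i→0 (arr[0]=3≥3); i<j, swap → [2,2,5,5,3,3,5]
j→4 (arr[4]=3≤3), i→2 (arr[2]=5≥3); i<j, swap → [2,2,3,5,5,3,5]
j→2, i→3; i≥j, return j=2. arr = [2,2,3,5,5,3,5]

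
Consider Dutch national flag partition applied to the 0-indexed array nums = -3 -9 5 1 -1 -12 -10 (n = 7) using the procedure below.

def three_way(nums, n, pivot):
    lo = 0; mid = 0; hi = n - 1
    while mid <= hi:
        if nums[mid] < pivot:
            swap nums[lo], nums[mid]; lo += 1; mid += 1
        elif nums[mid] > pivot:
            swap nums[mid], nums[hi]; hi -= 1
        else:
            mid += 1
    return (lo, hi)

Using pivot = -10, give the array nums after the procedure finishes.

-12 -10 1 -1 5 -9 -3

pivot = -10; lo=0, mid=0, hi=6
nums[mid]=-3>-10: swap nums[0],nums[6]; hi=5 → -10 -9 5 1 -1 -12 -3
nums[mid]=-10=-10: mid=1
nums[mid]=-9>-10: swap nums[1],nums[5]; hi=4 → -10 -12 5 1 -1 -9 -3
nums[mid]=-12<-10: swap nums[0],nums[1]; lo=1,mid=2 → -12 -10 5 1 -1 -9 -3
nums[mid]=5>-10: swap nums[2],nums[4]; hi=3 → -12 -10 -1 1 5 -9 -3
nums[mid]=-1>-10: swap nums[2],nums[3]; hi=2 → -12 -10 1 -1 5 -9 -3
nums[mid]=1>-10: swap nums[2],nums[2]; hi=1 → -12 -10 1 -1 5 -9 -3
end: lo=1, hi=1; nums = -12 -10 1 -1 5 -9 -3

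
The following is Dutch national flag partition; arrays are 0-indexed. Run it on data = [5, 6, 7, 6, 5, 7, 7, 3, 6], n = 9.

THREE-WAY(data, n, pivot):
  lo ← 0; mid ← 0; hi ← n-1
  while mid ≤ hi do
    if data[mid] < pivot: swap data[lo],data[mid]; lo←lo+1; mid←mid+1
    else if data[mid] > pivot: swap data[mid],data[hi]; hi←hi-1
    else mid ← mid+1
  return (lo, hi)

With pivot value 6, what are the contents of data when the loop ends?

[5, 5, 3, 6, 6, 6, 7, 7, 7]

pivot = 6; lo=0, mid=0, hi=8
data[mid]=5<6: swap data[0],data[0]; lo=1,mid=1 → [5, 6, 7, 6, 5, 7, 7, 3, 6]
data[mid]=6=6: mid=2
data[mid]=7>6: swap data[2],data[8]; hi=7 → [5, 6, 6, 6, 5, 7, 7, 3, 7]
data[mid]=6=6: mid=3
data[mid]=6=6: mid=4
data[mid]=5<6: swap data[1],data[4]; lo=2,mid=5 → [5, 5, 6, 6, 6, 7, 7, 3, 7]
data[mid]=7>6: swap data[5],data[7]; hi=6 → [5, 5, 6, 6, 6, 3, 7, 7, 7]
data[mid]=3<6: swap data[2],data[5]; lo=3,mid=6 → [5, 5, 3, 6, 6, 6, 7, 7, 7]
data[mid]=7>6: swap data[6],data[6]; hi=5 → [5, 5, 3, 6, 6, 6, 7, 7, 7]
end: lo=3, hi=5; data = [5, 5, 3, 6, 6, 6, 7, 7, 7]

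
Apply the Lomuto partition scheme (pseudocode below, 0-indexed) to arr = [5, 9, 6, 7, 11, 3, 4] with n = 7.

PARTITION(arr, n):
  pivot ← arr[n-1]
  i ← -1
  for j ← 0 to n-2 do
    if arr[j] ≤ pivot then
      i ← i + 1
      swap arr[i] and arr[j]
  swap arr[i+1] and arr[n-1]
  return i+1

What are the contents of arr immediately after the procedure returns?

[3, 4, 6, 7, 11, 5, 9]

pivot=4, i=-1
j=0: 5>4, skip
j=1: 9>4, skip
j=2: 6>4, skip
j=3: 7>4, skip
j=4: 11>4, skip
j=5: 3≤4, i=0, swap(0,5) ⇒ [3, 9, 6, 7, 11, 5, 4]
swap(1,6) ⇒ [3, 4, 6, 7, 11, 5, 9]; return 1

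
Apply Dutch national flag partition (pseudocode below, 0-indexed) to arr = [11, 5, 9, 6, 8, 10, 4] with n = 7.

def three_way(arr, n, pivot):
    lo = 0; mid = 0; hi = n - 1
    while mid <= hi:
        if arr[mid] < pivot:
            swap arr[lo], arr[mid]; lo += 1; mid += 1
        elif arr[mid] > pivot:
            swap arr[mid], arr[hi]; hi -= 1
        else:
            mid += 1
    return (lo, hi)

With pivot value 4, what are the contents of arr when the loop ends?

[4, 9, 6, 8, 10, 5, 11]

pivot = 4; lo=0, mid=0, hi=6
arr[mid]=11>4: swap arr[0],arr[6]; hi=5 → [4, 5, 9, 6, 8, 10, 11]
arr[mid]=4=4: mid=1
arr[mid]=5>4: swap arr[1],arr[5]; hi=4 → [4, 10, 9, 6, 8, 5, 11]
arr[mid]=10>4: swap arr[1],arr[4]; hi=3 → [4, 8, 9, 6, 10, 5, 11]
arr[mid]=8>4: swap arr[1],arr[3]; hi=2 → [4, 6, 9, 8, 10, 5, 11]
arr[mid]=6>4: swap arr[1],arr[2]; hi=1 → [4, 9, 6, 8, 10, 5, 11]
arr[mid]=9>4: swap arr[1],arr[1]; hi=0 → [4, 9, 6, 8, 10, 5, 11]
end: lo=0, hi=0; arr = [4, 9, 6, 8, 10, 5, 11]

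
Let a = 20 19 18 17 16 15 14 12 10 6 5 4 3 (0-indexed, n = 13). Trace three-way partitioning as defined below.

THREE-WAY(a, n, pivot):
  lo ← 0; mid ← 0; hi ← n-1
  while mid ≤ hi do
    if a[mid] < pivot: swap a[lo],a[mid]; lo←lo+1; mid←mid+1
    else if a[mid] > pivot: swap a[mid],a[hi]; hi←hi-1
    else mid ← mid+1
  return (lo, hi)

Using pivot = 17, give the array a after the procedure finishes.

3 4 5 16 15 14 12 10 6 17 18 19 20

pivot = 17; lo=0, mid=0, hi=12
a[mid]=20>17: swap a[0],a[12]; hi=11 → 3 19 18 17 16 15 14 12 10 6 5 4 20
a[mid]=3<17: swap a[0],a[0]; lo=1,mid=1 → 3 19 18 17 16 15 14 12 10 6 5 4 20
a[mid]=19>17: swap a[1],a[11]; hi=10 → 3 4 18 17 16 15 14 12 10 6 5 19 20
a[mid]=4<17: swap a[1],a[1]; lo=2,mid=2 → 3 4 18 17 16 15 14 12 10 6 5 19 20
a[mid]=18>17: swap a[2],a[10]; hi=9 → 3 4 5 17 16 15 14 12 10 6 18 19 20
a[mid]=5<17: swap a[2],a[2]; lo=3,mid=3 → 3 4 5 17 16 15 14 12 10 6 18 19 20
a[mid]=17=17: mid=4
a[mid]=16<17: swap a[3],a[4]; lo=4,mid=5 → 3 4 5 16 17 15 14 12 10 6 18 19 20
a[mid]=15<17: swap a[4],a[5]; lo=5,mid=6 → 3 4 5 16 15 17 14 12 10 6 18 19 20
a[mid]=14<17: swap a[5],a[6]; lo=6,mid=7 → 3 4 5 16 15 14 17 12 10 6 18 19 20
a[mid]=12<17: swap a[6],a[7]; lo=7,mid=8 → 3 4 5 16 15 14 12 17 10 6 18 19 20
a[mid]=10<17: swap a[7],a[8]; lo=8,mid=9 → 3 4 5 16 15 14 12 10 17 6 18 19 20
a[mid]=6<17: swap a[8],a[9]; lo=9,mid=10 → 3 4 5 16 15 14 12 10 6 17 18 19 20
end: lo=9, hi=9; a = 3 4 5 16 15 14 12 10 6 17 18 19 20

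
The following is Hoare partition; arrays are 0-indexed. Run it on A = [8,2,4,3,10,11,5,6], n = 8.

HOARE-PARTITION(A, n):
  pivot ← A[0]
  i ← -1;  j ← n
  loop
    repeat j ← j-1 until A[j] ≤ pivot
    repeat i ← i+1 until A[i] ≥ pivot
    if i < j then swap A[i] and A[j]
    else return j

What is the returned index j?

pivot = A[0] = 8; i = -1, j = 8
j→7 (A[7]=6≤8), i→0 (A[0]=8≥8); i<j, swap → [6,2,4,3,10,11,5,8]
j→6 (A[6]=5≤8), i→4 (A[4]=10≥8); i<j, swap → [6,2,4,3,5,11,10,8]
j→4, i→5; i≥j, return j=4. A = [6,2,4,3,5,11,10,8]

4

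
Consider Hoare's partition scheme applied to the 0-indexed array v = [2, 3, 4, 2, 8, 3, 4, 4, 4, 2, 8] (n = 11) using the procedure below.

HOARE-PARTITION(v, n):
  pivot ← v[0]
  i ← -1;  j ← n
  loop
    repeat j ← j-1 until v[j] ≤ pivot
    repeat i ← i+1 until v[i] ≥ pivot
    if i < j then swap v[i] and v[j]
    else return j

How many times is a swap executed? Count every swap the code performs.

2

pivot=2
j stops at 9 (2), i stops at 0 (2); swap ⇒ [2, 3, 4, 2, 8, 3, 4, 4, 4, 2, 8]
j stops at 3 (2), i stops at 1 (3); swap ⇒ [2, 2, 4, 3, 8, 3, 4, 4, 4, 2, 8]
j stops at 1, i stops at 2; i≥j ⇒ return 1. v=[2, 2, 4, 3, 8, 3, 4, 4, 4, 2, 8]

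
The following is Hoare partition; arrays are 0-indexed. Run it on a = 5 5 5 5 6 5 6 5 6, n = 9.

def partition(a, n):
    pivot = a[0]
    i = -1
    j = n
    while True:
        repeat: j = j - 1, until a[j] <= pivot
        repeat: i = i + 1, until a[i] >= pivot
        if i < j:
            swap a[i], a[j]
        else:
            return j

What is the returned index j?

2

pivot=5
j stops at 7 (5), i stops at 0 (5); swap ⇒ 5 5 5 5 6 5 6 5 6
j stops at 5 (5), i stops at 1 (5); swap ⇒ 5 5 5 5 6 5 6 5 6
j stops at 3 (5), i stops at 2 (5); swap ⇒ 5 5 5 5 6 5 6 5 6
j stops at 2, i stops at 3; i≥j ⇒ return 2. a=5 5 5 5 6 5 6 5 6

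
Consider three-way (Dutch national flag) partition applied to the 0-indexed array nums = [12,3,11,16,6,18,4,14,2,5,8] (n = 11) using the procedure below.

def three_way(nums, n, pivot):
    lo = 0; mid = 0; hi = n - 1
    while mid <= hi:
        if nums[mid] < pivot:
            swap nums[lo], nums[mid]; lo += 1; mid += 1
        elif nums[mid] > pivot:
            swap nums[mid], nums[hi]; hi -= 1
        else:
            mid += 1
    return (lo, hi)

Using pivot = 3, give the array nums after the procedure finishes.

pivot = 3; lo=0, mid=0, hi=10
nums[mid]=12>3: swap nums[0],nums[10]; hi=9 → [8,3,11,16,6,18,4,14,2,5,12]
nums[mid]=8>3: swap nums[0],nums[9]; hi=8 → [5,3,11,16,6,18,4,14,2,8,12]
nums[mid]=5>3: swap nums[0],nums[8]; hi=7 → [2,3,11,16,6,18,4,14,5,8,12]
nums[mid]=2<3: swap nums[0],nums[0]; lo=1,mid=1 → [2,3,11,16,6,18,4,14,5,8,12]
nums[mid]=3=3: mid=2
nums[mid]=11>3: swap nums[2],nums[7]; hi=6 → [2,3,14,16,6,18,4,11,5,8,12]
nums[mid]=14>3: swap nums[2],nums[6]; hi=5 → [2,3,4,16,6,18,14,11,5,8,12]
nums[mid]=4>3: swap nums[2],nums[5]; hi=4 → [2,3,18,16,6,4,14,11,5,8,12]
nums[mid]=18>3: swap nums[2],nums[4]; hi=3 → [2,3,6,16,18,4,14,11,5,8,12]
nums[mid]=6>3: swap nums[2],nums[3]; hi=2 → [2,3,16,6,18,4,14,11,5,8,12]
nums[mid]=16>3: swap nums[2],nums[2]; hi=1 → [2,3,16,6,18,4,14,11,5,8,12]
end: lo=1, hi=1; nums = [2,3,16,6,18,4,14,11,5,8,12]

[2,3,16,6,18,4,14,11,5,8,12]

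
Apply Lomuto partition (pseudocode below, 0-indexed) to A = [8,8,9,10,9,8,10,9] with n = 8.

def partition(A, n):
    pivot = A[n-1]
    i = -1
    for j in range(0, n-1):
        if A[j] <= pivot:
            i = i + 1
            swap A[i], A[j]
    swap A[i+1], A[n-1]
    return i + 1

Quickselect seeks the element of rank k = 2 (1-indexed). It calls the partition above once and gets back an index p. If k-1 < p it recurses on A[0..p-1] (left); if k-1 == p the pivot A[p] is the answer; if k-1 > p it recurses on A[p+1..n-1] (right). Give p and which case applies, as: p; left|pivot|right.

pivot=9, i=-1
j=0: 8≤9, i=0, swap(0,0) ⇒ [8,8,9,10,9,8,10,9]
j=1: 8≤9, i=1, swap(1,1) ⇒ [8,8,9,10,9,8,10,9]
j=2: 9≤9, i=2, swap(2,2) ⇒ [8,8,9,10,9,8,10,9]
j=3: 10>9, skip
j=4: 9≤9, i=3, swap(3,4) ⇒ [8,8,9,9,10,8,10,9]
j=5: 8≤9, i=4, swap(4,5) ⇒ [8,8,9,9,8,10,10,9]
j=6: 10>9, skip
swap(5,7) ⇒ [8,8,9,9,8,9,10,10]; return 5
p = 5; k-1 = 1 < 5 ⇒ left

5; left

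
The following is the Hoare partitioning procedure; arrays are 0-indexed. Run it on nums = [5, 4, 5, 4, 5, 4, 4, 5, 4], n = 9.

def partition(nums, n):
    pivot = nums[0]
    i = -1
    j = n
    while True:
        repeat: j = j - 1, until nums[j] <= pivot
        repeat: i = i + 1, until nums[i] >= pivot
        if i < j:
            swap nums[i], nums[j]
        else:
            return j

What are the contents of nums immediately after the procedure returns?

[4, 4, 5, 4, 4, 4, 5, 5, 5]

pivot = nums[0] = 5; i = -1, j = 9
j→8 (nums[8]=4≤5), i→0 (nums[0]=5≥5); i<j, swap → [4, 4, 5, 4, 5, 4, 4, 5, 5]
j→7 (nums[7]=5≤5), i→2 (nums[2]=5≥5); i<j, swap → [4, 4, 5, 4, 5, 4, 4, 5, 5]
j→6 (nums[6]=4≤5), i→4 (nums[4]=5≥5); i<j, swap → [4, 4, 5, 4, 4, 4, 5, 5, 5]
j→5, i→6; i≥j, return j=5. nums = [4, 4, 5, 4, 4, 4, 5, 5, 5]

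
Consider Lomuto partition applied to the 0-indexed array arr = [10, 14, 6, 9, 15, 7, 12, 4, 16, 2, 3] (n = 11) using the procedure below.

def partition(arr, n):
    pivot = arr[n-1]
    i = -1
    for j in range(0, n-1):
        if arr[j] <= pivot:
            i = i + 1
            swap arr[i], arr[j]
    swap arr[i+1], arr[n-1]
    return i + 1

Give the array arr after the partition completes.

[2, 3, 6, 9, 15, 7, 12, 4, 16, 10, 14]

pivot = arr[10] = 3; i = -1
j=0: arr[0]=10 > 3 → no swap
j=1: arr[1]=14 > 3 → no swap
j=2: arr[2]=6 > 3 → no swap
j=3: arr[3]=9 > 3 → no swap
j=4: arr[4]=15 > 3 → no swap
j=5: arr[5]=7 > 3 → no swap
j=6: arr[6]=12 > 3 → no swap
j=7: arr[7]=4 > 3 → no swap
j=8: arr[8]=16 > 3 → no swap
j=9: arr[9]=2 ≤ 3 → i=0, swap arr[0],arr[9] → [2, 14, 6, 9, 15, 7, 12, 4, 16, 10, 3]
final swap arr[1],arr[10] → [2, 3, 6, 9, 15, 7, 12, 4, 16, 10, 14]; return 1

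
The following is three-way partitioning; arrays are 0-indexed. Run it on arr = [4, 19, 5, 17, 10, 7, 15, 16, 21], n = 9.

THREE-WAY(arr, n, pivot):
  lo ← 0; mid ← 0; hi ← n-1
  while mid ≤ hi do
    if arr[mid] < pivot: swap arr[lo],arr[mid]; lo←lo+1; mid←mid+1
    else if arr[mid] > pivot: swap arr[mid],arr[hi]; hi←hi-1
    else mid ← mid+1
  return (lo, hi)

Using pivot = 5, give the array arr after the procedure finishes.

pivot = 5; lo=0, mid=0, hi=8
arr[mid]=4<5: swap arr[0],arr[0]; lo=1,mid=1 → [4, 19, 5, 17, 10, 7, 15, 16, 21]
arr[mid]=19>5: swap arr[1],arr[8]; hi=7 → [4, 21, 5, 17, 10, 7, 15, 16, 19]
arr[mid]=21>5: swap arr[1],arr[7]; hi=6 → [4, 16, 5, 17, 10, 7, 15, 21, 19]
arr[mid]=16>5: swap arr[1],arr[6]; hi=5 → [4, 15, 5, 17, 10, 7, 16, 21, 19]
arr[mid]=15>5: swap arr[1],arr[5]; hi=4 → [4, 7, 5, 17, 10, 15, 16, 21, 19]
arr[mid]=7>5: swap arr[1],arr[4]; hi=3 → [4, 10, 5, 17, 7, 15, 16, 21, 19]
arr[mid]=10>5: swap arr[1],arr[3]; hi=2 → [4, 17, 5, 10, 7, 15, 16, 21, 19]
arr[mid]=17>5: swap arr[1],arr[2]; hi=1 → [4, 5, 17, 10, 7, 15, 16, 21, 19]
arr[mid]=5=5: mid=2
end: lo=1, hi=1; arr = [4, 5, 17, 10, 7, 15, 16, 21, 19]

[4, 5, 17, 10, 7, 15, 16, 21, 19]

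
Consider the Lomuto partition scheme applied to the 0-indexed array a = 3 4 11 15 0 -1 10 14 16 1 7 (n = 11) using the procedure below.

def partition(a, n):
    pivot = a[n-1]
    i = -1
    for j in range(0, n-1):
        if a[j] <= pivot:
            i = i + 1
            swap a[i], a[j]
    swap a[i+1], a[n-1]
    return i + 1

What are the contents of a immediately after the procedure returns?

3 4 0 -1 1 7 10 14 16 11 15

pivot = a[10] = 7; i = -1
j=0: a[0]=3 ≤ 7 → i=0, swap a[0],a[0] (no change) → 3 4 11 15 0 -1 10 14 16 1 7
j=1: a[1]=4 ≤ 7 → i=1, swap a[1],a[1] (no change) → 3 4 11 15 0 -1 10 14 16 1 7
j=2: a[2]=11 > 7 → no swap
j=3: a[3]=15 > 7 → no swap
j=4: a[4]=0 ≤ 7 → i=2, swap a[2],a[4] → 3 4 0 15 11 -1 10 14 16 1 7
j=5: a[5]=-1 ≤ 7 → i=3, swap a[3],a[5] → 3 4 0 -1 11 15 10 14 16 1 7
j=6: a[6]=10 > 7 → no swap
j=7: a[7]=14 > 7 → no swap
j=8: a[8]=16 > 7 → no swap
j=9: a[9]=1 ≤ 7 → i=4, swap a[4],a[9] → 3 4 0 -1 1 15 10 14 16 11 7
final swap a[5],a[10] → 3 4 0 -1 1 7 10 14 16 11 15; return 5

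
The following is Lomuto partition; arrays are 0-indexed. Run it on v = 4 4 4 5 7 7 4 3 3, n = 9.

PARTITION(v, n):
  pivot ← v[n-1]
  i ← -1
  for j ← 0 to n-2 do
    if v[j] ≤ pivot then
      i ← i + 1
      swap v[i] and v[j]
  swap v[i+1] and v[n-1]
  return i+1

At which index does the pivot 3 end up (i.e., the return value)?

1

pivot = v[8] = 3; i = -1
j=0: v[0]=4 > 3 → no swap
j=1: v[1]=4 > 3 → no swap
j=2: v[2]=4 > 3 → no swap
j=3: v[3]=5 > 3 → no swap
j=4: v[4]=7 > 3 → no swap
j=5: v[5]=7 > 3 → no swap
j=6: v[6]=4 > 3 → no swap
j=7: v[7]=3 ≤ 3 → i=0, swap v[0],v[7] → 3 4 4 5 7 7 4 4 3
final swap v[1],v[8] → 3 3 4 5 7 7 4 4 4; return 1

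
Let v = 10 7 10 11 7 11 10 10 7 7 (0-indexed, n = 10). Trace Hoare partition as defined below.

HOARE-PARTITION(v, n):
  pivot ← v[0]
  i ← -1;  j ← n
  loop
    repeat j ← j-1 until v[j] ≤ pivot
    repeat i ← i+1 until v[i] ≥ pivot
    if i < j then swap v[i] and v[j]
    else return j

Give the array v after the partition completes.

7 7 7 10 7 10 11 11 10 10

pivot = v[0] = 10; i = -1, j = 10
j→9 (v[9]=7≤10), i→0 (v[0]=10≥10); i<j, swap → 7 7 10 11 7 11 10 10 7 10
j→8 (v[8]=7≤10), i→2 (v[2]=10≥10); i<j, swap → 7 7 7 11 7 11 10 10 10 10
j→7 (v[7]=10≤10), i→3 (v[3]=11≥10); i<j, swap → 7 7 7 10 7 11 10 11 10 10
j→6 (v[6]=10≤10), i→5 (v[5]=11≥10); i<j, swap → 7 7 7 10 7 10 11 11 10 10
j→5, i→6; i≥j, return j=5. v = 7 7 7 10 7 10 11 11 10 10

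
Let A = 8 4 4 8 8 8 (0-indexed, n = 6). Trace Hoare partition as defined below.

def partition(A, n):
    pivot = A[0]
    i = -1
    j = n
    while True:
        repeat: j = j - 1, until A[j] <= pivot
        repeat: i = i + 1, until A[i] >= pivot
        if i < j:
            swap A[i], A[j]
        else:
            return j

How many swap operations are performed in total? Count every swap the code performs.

2

pivot = A[0] = 8; i = -1, j = 6
j→5 (A[5]=8≤8), i→0 (A[0]=8≥8); i<j, swap → 8 4 4 8 8 8
j→4 (A[4]=8≤8), i→3 (A[3]=8≥8); i<j, swap → 8 4 4 8 8 8
j→3, i→4; i≥j, return j=3. A = 8 4 4 8 8 8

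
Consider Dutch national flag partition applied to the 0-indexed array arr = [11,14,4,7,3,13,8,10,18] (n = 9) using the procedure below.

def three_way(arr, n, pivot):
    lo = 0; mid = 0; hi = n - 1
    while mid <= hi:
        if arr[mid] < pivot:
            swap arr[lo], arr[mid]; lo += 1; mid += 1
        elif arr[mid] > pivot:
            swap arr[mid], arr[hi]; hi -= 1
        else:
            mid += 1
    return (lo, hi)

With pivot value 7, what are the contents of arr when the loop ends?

pivot = 7; lo=0, mid=0, hi=8
arr[mid]=11>7: swap arr[0],arr[8]; hi=7 → [18,14,4,7,3,13,8,10,11]
arr[mid]=18>7: swap arr[0],arr[7]; hi=6 → [10,14,4,7,3,13,8,18,11]
arr[mid]=10>7: swap arr[0],arr[6]; hi=5 → [8,14,4,7,3,13,10,18,11]
arr[mid]=8>7: swap arr[0],arr[5]; hi=4 → [13,14,4,7,3,8,10,18,11]
arr[mid]=13>7: swap arr[0],arr[4]; hi=3 → [3,14,4,7,13,8,10,18,11]
arr[mid]=3<7: swap arr[0],arr[0]; lo=1,mid=1 → [3,14,4,7,13,8,10,18,11]
arr[mid]=14>7: swap arr[1],arr[3]; hi=2 → [3,7,4,14,13,8,10,18,11]
arr[mid]=7=7: mid=2
arr[mid]=4<7: swap arr[1],arr[2]; lo=2,mid=3 → [3,4,7,14,13,8,10,18,11]
end: lo=2, hi=2; arr = [3,4,7,14,13,8,10,18,11]

[3,4,7,14,13,8,10,18,11]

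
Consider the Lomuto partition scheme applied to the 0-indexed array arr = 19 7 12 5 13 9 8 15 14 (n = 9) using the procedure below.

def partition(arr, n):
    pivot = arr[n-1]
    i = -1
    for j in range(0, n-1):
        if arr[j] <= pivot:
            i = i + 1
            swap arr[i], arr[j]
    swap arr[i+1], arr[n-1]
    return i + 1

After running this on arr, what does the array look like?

7 12 5 13 9 8 14 15 19

pivot = arr[8] = 14; i = -1
j=0: arr[0]=19 > 14 → no swap
j=1: arr[1]=7 ≤ 14 → i=0, swap arr[0],arr[1] → 7 19 12 5 13 9 8 15 14
j=2: arr[2]=12 ≤ 14 → i=1, swap arr[1],arr[2] → 7 12 19 5 13 9 8 15 14
j=3: arr[3]=5 ≤ 14 → i=2, swap arr[2],arr[3] → 7 12 5 19 13 9 8 15 14
j=4: arr[4]=13 ≤ 14 → i=3, swap arr[3],arr[4] → 7 12 5 13 19 9 8 15 14
j=5: arr[5]=9 ≤ 14 → i=4, swap arr[4],arr[5] → 7 12 5 13 9 19 8 15 14
j=6: arr[6]=8 ≤ 14 → i=5, swap arr[5],arr[6] → 7 12 5 13 9 8 19 15 14
j=7: arr[7]=15 > 14 → no swap
final swap arr[6],arr[8] → 7 12 5 13 9 8 14 15 19; return 6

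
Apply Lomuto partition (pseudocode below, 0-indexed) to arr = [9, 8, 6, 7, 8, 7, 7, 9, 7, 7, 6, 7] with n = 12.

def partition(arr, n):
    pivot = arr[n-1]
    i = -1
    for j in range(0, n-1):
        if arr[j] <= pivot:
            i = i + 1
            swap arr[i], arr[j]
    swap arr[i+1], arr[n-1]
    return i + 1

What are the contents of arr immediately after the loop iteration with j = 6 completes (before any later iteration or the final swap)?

[6, 7, 7, 7, 8, 9, 8, 9, 7, 7, 6, 7]

pivot=7, i=-1
j=0: 9>7, skip
j=1: 8>7, skip
j=2: 6≤7, i=0, swap(0,2) ⇒ [6, 8, 9, 7, 8, 7, 7, 9, 7, 7, 6, 7]
j=3: 7≤7, i=1, swap(1,3) ⇒ [6, 7, 9, 8, 8, 7, 7, 9, 7, 7, 6, 7]
j=4: 8>7, skip
j=5: 7≤7, i=2, swap(2,5) ⇒ [6, 7, 7, 8, 8, 9, 7, 9, 7, 7, 6, 7]
j=6: 7≤7, i=3, swap(3,6) ⇒ [6, 7, 7, 7, 8, 9, 8, 9, 7, 7, 6, 7]
(after j=6) arr = [6, 7, 7, 7, 8, 9, 8, 9, 7, 7, 6, 7]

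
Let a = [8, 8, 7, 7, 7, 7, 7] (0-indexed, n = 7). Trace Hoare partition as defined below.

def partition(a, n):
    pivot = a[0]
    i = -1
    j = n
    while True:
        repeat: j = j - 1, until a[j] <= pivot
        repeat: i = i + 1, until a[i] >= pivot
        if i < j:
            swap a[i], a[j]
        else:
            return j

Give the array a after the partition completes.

pivot=8
j stops at 6 (7), i stops at 0 (8); swap ⇒ [7, 8, 7, 7, 7, 7, 8]
j stops at 5 (7), i stops at 1 (8); swap ⇒ [7, 7, 7, 7, 7, 8, 8]
j stops at 4, i stops at 5; i≥j ⇒ return 4. a=[7, 7, 7, 7, 7, 8, 8]

[7, 7, 7, 7, 7, 8, 8]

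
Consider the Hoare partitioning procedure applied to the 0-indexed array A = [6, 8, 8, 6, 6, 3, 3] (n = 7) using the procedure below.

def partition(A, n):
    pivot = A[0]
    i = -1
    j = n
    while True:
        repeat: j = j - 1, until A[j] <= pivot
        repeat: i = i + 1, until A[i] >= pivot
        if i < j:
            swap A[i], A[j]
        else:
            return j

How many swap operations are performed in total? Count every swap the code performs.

pivot=6
j stops at 6 (3), i stops at 0 (6); swap ⇒ [3, 8, 8, 6, 6, 3, 6]
j stops at 5 (3), i stops at 1 (8); swap ⇒ [3, 3, 8, 6, 6, 8, 6]
j stops at 4 (6), i stops at 2 (8); swap ⇒ [3, 3, 6, 6, 8, 8, 6]
j stops at 3, i stops at 3; i≥j ⇒ return 3. A=[3, 3, 6, 6, 8, 8, 6]

3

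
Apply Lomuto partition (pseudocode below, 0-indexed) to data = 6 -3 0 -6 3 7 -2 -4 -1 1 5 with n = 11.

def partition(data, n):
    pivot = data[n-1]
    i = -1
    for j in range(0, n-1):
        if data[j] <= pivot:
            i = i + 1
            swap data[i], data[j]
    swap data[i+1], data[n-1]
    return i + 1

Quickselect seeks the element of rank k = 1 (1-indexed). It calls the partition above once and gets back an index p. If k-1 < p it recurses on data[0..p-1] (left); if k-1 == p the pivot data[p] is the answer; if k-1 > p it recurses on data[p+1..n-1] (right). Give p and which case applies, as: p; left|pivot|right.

pivot = data[10] = 5; i = -1
j=0: data[0]=6 > 5 → no swap
j=1: data[1]=-3 ≤ 5 → i=0, swap data[0],data[1] → -3 6 0 -6 3 7 -2 -4 -1 1 5
j=2: data[2]=0 ≤ 5 → i=1, swap data[1],data[2] → -3 0 6 -6 3 7 -2 -4 -1 1 5
j=3: data[3]=-6 ≤ 5 → i=2, swap data[2],data[3] → -3 0 -6 6 3 7 -2 -4 -1 1 5
j=4: data[4]=3 ≤ 5 → i=3, swap data[3],data[4] → -3 0 -6 3 6 7 -2 -4 -1 1 5
j=5: data[5]=7 > 5 → no swap
j=6: data[6]=-2 ≤ 5 → i=4, swap data[4],data[6] → -3 0 -6 3 -2 7 6 -4 -1 1 5
j=7: data[7]=-4 ≤ 5 → i=5, swap data[5],data[7] → -3 0 -6 3 -2 -4 6 7 -1 1 5
j=8: data[8]=-1 ≤ 5 → i=6, swap data[6],data[8] → -3 0 -6 3 -2 -4 -1 7 6 1 5
j=9: data[9]=1 ≤ 5 → i=7, swap data[7],data[9] → -3 0 -6 3 -2 -4 -1 1 6 7 5
final swap data[8],data[10] → -3 0 -6 3 -2 -4 -1 1 5 7 6; return 8
p = 8; k-1 = 0 < 8 ⇒ left

8; left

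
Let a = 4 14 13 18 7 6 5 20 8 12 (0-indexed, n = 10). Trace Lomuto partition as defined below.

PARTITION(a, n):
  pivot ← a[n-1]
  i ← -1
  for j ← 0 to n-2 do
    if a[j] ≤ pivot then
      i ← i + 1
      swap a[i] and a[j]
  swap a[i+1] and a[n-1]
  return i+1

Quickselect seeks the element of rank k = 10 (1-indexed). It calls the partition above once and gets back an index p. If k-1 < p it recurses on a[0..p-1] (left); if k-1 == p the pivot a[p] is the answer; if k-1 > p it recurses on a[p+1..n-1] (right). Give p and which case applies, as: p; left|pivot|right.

pivot=12, i=-1
j=0: 4≤12, i=0, swap(0,0) ⇒ 4 14 13 18 7 6 5 20 8 12
j=1: 14>12, skip
j=2: 13>12, skip
j=3: 18>12, skip
j=4: 7≤12, i=1, swap(1,4) ⇒ 4 7 13 18 14 6 5 20 8 12
j=5: 6≤12, i=2, swap(2,5) ⇒ 4 7 6 18 14 13 5 20 8 12
j=6: 5≤12, i=3, swap(3,6) ⇒ 4 7 6 5 14 13 18 20 8 12
j=7: 20>12, skip
j=8: 8≤12, i=4, swap(4,8) ⇒ 4 7 6 5 8 13 18 20 14 12
swap(5,9) ⇒ 4 7 6 5 8 12 18 20 14 13; return 5
p = 5; k-1 = 9 > 5 ⇒ right

5; right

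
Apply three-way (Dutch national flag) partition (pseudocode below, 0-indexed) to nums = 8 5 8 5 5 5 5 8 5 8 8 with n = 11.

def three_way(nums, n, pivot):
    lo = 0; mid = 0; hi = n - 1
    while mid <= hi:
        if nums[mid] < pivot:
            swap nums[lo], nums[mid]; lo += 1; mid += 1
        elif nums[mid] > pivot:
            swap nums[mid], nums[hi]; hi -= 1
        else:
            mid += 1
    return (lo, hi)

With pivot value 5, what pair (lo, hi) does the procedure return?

(0, 5)

pivot = 5; lo=0, mid=0, hi=10
nums[mid]=8>5: swap nums[0],nums[10]; hi=9 → 8 5 8 5 5 5 5 8 5 8 8
nums[mid]=8>5: swap nums[0],nums[9]; hi=8 → 8 5 8 5 5 5 5 8 5 8 8
nums[mid]=8>5: swap nums[0],nums[8]; hi=7 → 5 5 8 5 5 5 5 8 8 8 8
nums[mid]=5=5: mid=1
nums[mid]=5=5: mid=2
nums[mid]=8>5: swap nums[2],nums[7]; hi=6 → 5 5 8 5 5 5 5 8 8 8 8
nums[mid]=8>5: swap nums[2],nums[6]; hi=5 → 5 5 5 5 5 5 8 8 8 8 8
nums[mid]=5=5: mid=3
nums[mid]=5=5: mid=4
nums[mid]=5=5: mid=5
nums[mid]=5=5: mid=6
end: lo=0, hi=5; nums = 5 5 5 5 5 5 8 8 8 8 8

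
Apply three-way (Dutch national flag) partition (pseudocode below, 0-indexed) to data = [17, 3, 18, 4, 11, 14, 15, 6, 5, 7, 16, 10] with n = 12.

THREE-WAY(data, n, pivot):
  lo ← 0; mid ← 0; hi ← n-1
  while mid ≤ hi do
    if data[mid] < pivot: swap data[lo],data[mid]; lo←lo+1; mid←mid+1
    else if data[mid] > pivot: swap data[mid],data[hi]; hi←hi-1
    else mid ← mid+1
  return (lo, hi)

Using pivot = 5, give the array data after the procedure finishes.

[3, 4, 5, 11, 14, 15, 6, 18, 7, 16, 10, 17]

lo=0 mid=0 hi=11
17>5: swap(0,11), hi=10 ⇒ [10, 3, 18, 4, 11, 14, 15, 6, 5, 7, 16, 17]
10>5: swap(0,10), hi=9 ⇒ [16, 3, 18, 4, 11, 14, 15, 6, 5, 7, 10, 17]
16>5: swap(0,9), hi=8 ⇒ [7, 3, 18, 4, 11, 14, 15, 6, 5, 16, 10, 17]
7>5: swap(0,8), hi=7 ⇒ [5, 3, 18, 4, 11, 14, 15, 6, 7, 16, 10, 17]
5=5: mid=1
3<5: swap(0,1), lo=1 mid=2 ⇒ [3, 5, 18, 4, 11, 14, 15, 6, 7, 16, 10, 17]
18>5: swap(2,7), hi=6 ⇒ [3, 5, 6, 4, 11, 14, 15, 18, 7, 16, 10, 17]
6>5: swap(2,6), hi=5 ⇒ [3, 5, 15, 4, 11, 14, 6, 18, 7, 16, 10, 17]
15>5: swap(2,5), hi=4 ⇒ [3, 5, 14, 4, 11, 15, 6, 18, 7, 16, 10, 17]
14>5: swap(2,4), hi=3 ⇒ [3, 5, 11, 4, 14, 15, 6, 18, 7, 16, 10, 17]
11>5: swap(2,3), hi=2 ⇒ [3, 5, 4, 11, 14, 15, 6, 18, 7, 16, 10, 17]
4<5: swap(1,2), lo=2 mid=3 ⇒ [3, 4, 5, 11, 14, 15, 6, 18, 7, 16, 10, 17]
done. lo=2 hi=2; data=[3, 4, 5, 11, 14, 15, 6, 18, 7, 16, 10, 17]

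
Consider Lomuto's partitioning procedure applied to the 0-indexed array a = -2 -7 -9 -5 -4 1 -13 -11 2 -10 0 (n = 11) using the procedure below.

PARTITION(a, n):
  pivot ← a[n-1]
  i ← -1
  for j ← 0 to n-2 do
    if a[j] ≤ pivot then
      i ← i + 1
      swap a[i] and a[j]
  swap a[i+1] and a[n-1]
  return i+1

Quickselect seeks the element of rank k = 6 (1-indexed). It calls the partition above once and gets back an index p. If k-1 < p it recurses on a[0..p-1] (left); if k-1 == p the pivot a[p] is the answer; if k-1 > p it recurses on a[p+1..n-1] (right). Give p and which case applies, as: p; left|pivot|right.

pivot=0, i=-1
j=0: -2≤0, i=0, swap(0,0) ⇒ -2 -7 -9 -5 -4 1 -13 -11 2 -10 0
j=1: -7≤0, i=1, swap(1,1) ⇒ -2 -7 -9 -5 -4 1 -13 -11 2 -10 0
j=2: -9≤0, i=2, swap(2,2) ⇒ -2 -7 -9 -5 -4 1 -13 -11 2 -10 0
j=3: -5≤0, i=3, swap(3,3) ⇒ -2 -7 -9 -5 -4 1 -13 -11 2 -10 0
j=4: -4≤0, i=4, swap(4,4) ⇒ -2 -7 -9 -5 -4 1 -13 -11 2 -10 0
j=5: 1>0, skip
j=6: -13≤0, i=5, swap(5,6) ⇒ -2 -7 -9 -5 -4 -13 1 -11 2 -10 0
j=7: -11≤0, i=6, swap(6,7) ⇒ -2 -7 -9 -5 -4 -13 -11 1 2 -10 0
j=8: 2>0, skip
j=9: -10≤0, i=7, swap(7,9) ⇒ -2 -7 -9 -5 -4 -13 -11 -10 2 1 0
swap(8,10) ⇒ -2 -7 -9 -5 -4 -13 -11 -10 0 1 2; return 8
p = 8; k-1 = 5 < 8 ⇒ left

8; left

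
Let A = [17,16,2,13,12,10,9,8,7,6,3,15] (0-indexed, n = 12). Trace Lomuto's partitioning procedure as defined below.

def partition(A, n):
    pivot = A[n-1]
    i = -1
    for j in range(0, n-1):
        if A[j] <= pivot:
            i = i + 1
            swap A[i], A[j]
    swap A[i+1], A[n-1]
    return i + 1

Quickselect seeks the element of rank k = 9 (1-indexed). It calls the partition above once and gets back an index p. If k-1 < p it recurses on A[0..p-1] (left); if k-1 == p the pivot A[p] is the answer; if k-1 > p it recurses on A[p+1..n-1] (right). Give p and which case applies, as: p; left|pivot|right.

9; left

pivot=15, i=-1
j=0: 17>15, skip
j=1: 16>15, skip
j=2: 2≤15, i=0, swap(0,2) ⇒ [2,16,17,13,12,10,9,8,7,6,3,15]
j=3: 13≤15, i=1, swap(1,3) ⇒ [2,13,17,16,12,10,9,8,7,6,3,15]
j=4: 12≤15, i=2, swap(2,4) ⇒ [2,13,12,16,17,10,9,8,7,6,3,15]
j=5: 10≤15, i=3, swap(3,5) ⇒ [2,13,12,10,17,16,9,8,7,6,3,15]
j=6: 9≤15, i=4, swap(4,6) ⇒ [2,13,12,10,9,16,17,8,7,6,3,15]
j=7: 8≤15, i=5, swap(5,7) ⇒ [2,13,12,10,9,8,17,16,7,6,3,15]
j=8: 7≤15, i=6, swap(6,8) ⇒ [2,13,12,10,9,8,7,16,17,6,3,15]
j=9: 6≤15, i=7, swap(7,9) ⇒ [2,13,12,10,9,8,7,6,17,16,3,15]
j=10: 3≤15, i=8, swap(8,10) ⇒ [2,13,12,10,9,8,7,6,3,16,17,15]
swap(9,11) ⇒ [2,13,12,10,9,8,7,6,3,15,17,16]; return 9
p = 9; k-1 = 8 < 9 ⇒ left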